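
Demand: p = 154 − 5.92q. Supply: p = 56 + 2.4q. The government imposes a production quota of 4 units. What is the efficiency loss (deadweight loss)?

251.72

Competitive equilibrium: 154 − 5.92q = 56 + 2.4q → q* = 11.7788, p* = 84.2692.
At q = 4: demand price = 154 − 5.92·4 = 130.32; supply price = 56 + 2.4·4 = 65.6.
Δq = 11.7788 − 4 = 7.7788; wedge = 130.32 − 65.6 = 64.72.
Deadweight loss = ½ × 7.7788 × 64.72 = 251.72.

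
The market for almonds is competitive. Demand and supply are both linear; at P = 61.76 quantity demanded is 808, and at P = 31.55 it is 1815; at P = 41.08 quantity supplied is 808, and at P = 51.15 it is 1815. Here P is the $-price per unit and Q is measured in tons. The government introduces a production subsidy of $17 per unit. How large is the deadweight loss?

$3612.50

Demand slope = (31.55 − 61.76)/(1815 − 808) = −0.03, so P = 86 − 0.03Q.
Supply slope = (51.15 − 41.08)/(1815 − 808) = 0.01, so P = 33 + 0.01Q.
Competitive equilibrium: 86 − 0.03Q = 33 + 0.01Q → Q* = 1325, P* = 46.25.
The subsidy lowers effective supply by 17: P = 16 + 0.01Q.
New quantity: 86 − 0.03Q = 16 + 0.01Q → Q' = 1750.
Overproduction ΔQ = 1750 − 1325 = 425; wedge = subsidy = 17.
DWL = ½ × 425 × 17 = $3612.50.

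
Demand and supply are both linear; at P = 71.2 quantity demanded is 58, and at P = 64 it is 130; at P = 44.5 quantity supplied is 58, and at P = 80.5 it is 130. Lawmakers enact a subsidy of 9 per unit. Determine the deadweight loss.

67.50

Demand slope = (64 − 71.2)/(130 − 58) = −0.1, so P = 77 − 0.1Q.
Supply slope = (80.5 − 44.5)/(130 − 58) = 0.5, so P = 15.5 + 0.5Q.
Competitive equilibrium: 77 − 0.1Q = 15.5 + 0.5Q → Q* = 102.5, P* = 66.75.
The subsidy lowers effective supply by 9: P = 6.5 + 0.5Q.
New quantity: 77 − 0.1Q = 6.5 + 0.5Q → Q' = 117.5.
Overproduction ΔQ = 117.5 − 102.5 = 15; wedge = subsidy = 9.
Welfare loss = ½ × 15 × 9 = 67.50.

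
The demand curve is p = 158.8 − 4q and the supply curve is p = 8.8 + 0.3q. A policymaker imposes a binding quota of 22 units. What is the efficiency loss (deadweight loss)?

Competitive equilibrium: 158.8 − 4q = 8.8 + 0.3q → q* = 34.8837, p* = 19.2651.
At q = 22: demand price = 158.8 − 4·22 = 70.8; supply price = 8.8 + 0.3·22 = 15.4.
Δq = 34.8837 − 22 = 12.8837; wedge = 70.8 − 15.4 = 55.4.
Welfare loss = ½ × 12.8837 × 55.4 = 356.88.

356.88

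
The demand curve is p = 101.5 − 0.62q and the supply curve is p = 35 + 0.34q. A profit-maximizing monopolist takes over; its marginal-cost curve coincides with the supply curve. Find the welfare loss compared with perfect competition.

Competitive equilibrium: 101.5 − 0.62q = 35 + 0.34q → q* = 69.2708, p* = 58.5521.
Marginal revenue: MR = 101.5 − 1.24q. Set MR = MC: 101.5 − 1.24q = 35 + 0.34q → q_m = 42.0886.
Price p_m = 101.5 − 0.62·42.0886 = 75.4051; MC(q_m) = 35 + 0.34·42.0886 = 49.3101.
Competitive q* = 69.2708, so Δq = 27.1822; wedge = 75.4051 − 49.3101 = 26.095.
Welfare loss = ½ × 27.1822 × 26.095 = 354.66.

354.66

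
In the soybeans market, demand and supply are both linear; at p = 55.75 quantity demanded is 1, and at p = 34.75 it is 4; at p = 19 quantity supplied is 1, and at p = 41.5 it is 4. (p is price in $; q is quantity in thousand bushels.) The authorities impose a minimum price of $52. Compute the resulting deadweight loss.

$28.96 thousand

Demand slope = (34.75 − 55.75)/(4 − 1) = −7, so p = 62.75 − 7q.
Supply slope = (41.5 − 19)/(4 − 1) = 7.5, so p = 11.5 + 7.5q.
Competitive equilibrium: 62.75 − 7q = 11.5 + 7.5q → q* = 3.5345, p* = 38.0086.
At the floor p = 52, quantity demanded = (62.75 − 52)/7 = 1.5357.
Sellers' marginal cost at q' = 1.5357: 11.5 + 7.5·1.5357 = 23.0178.
Δq = 3.5345 − 1.5357 = 1.9988; wedge = 52 − 23.0178 = 28.9822.
Deadweight loss = ½ × 1.9988 × 28.9822 = $28.96 thousand.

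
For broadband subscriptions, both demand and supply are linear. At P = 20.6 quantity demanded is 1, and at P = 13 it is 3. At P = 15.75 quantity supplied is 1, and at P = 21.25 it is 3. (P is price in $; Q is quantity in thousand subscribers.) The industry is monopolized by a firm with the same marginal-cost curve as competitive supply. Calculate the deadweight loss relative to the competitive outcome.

Demand slope = (13 − 20.6)/(3 − 1) = −3.8, so P = 24.4 − 3.8Q.
Supply slope = (21.25 − 15.75)/(3 − 1) = 2.75, so P = 13 + 2.75Q.
Competitive equilibrium: 24.4 − 3.8Q = 13 + 2.75Q → Q* = 1.7405, P* = 17.7863.
Marginal revenue: MR = 24.4 − 7.6Q. Set MR = MC: 24.4 − 7.6Q = 13 + 2.75Q → Q_m = 1.1014.
Price P_m = 24.4 − 3.8·1.1014 = 20.2147; MC(Q_m) = 13 + 2.75·1.1014 = 16.0289.
Competitive Q* = 1.7405, so ΔQ = 0.6391; wedge = 20.2147 − 16.0289 = 4.1858.
Deadweight loss = ½ × 0.6391 × 4.1858 = $1.34 thousand.

$1.34 thousand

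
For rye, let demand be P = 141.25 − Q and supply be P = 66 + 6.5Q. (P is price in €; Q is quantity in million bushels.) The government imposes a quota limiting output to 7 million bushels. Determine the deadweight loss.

Competitive equilibrium: 141.25 − Q = 66 + 6.5Q → Q* = 10.0333, P* = 131.2167.
At Q = 7: demand price = 141.25 − 1·7 = 134.25; supply price = 66 + 6.5·7 = 111.5.
ΔQ = 10.0333 − 7 = 3.0333; wedge = 134.25 − 111.5 = 22.75.
DWL = ½ × 3.0333 × 22.75 = €34.50 million.

€34.50 million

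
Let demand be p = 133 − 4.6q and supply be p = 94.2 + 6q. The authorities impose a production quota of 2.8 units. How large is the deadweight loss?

3.92

Competitive equilibrium: 133 − 4.6q = 94.2 + 6q → q* = 3.6604, p* = 116.1623.
At q = 2.8: demand price = 133 − 4.6·2.8 = 120.12; supply price = 94.2 + 6·2.8 = 111.
Δq = 3.6604 − 2.8 = 0.8604; wedge = 120.12 − 111 = 9.12.
DWL = ½ × 0.8604 × 9.12 = 3.92.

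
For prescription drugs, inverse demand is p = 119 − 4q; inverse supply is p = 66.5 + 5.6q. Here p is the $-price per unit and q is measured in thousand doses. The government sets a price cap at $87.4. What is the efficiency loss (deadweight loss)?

$14.48 thousand

Competitive equilibrium: 119 − 4q = 66.5 + 5.6q → q* = 5.4688, p* = 97.125.
At the ceiling p = 87.4, quantity supplied = (87.4 − 66.5)/5.6 = 3.7321.
Willingness to pay at q' = 3.7321: 119 − 4·3.7321 = 104.0716.
Δq = 5.4688 − 3.7321 = 1.7367; wedge = 104.0716 − 87.4 = 16.6716.
Deadweight loss = ½ × 1.7367 × 16.6716 = $14.48 thousand.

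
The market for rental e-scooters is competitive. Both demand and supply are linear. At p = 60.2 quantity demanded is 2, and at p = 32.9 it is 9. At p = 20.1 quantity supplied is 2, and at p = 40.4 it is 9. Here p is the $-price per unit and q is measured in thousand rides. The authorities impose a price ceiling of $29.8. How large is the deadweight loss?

$22.15 thousand

Demand slope = (32.9 − 60.2)/(9 − 2) = −3.9, so p = 68 − 3.9q.
Supply slope = (40.4 − 20.1)/(9 − 2) = 2.9, so p = 14.3 + 2.9q.
Competitive equilibrium: 68 − 3.9q = 14.3 + 2.9q → q* = 7.8971, p* = 37.2015.
At the ceiling p = 29.8, quantity supplied = (29.8 − 14.3)/2.9 = 5.3448.
Willingness to pay at q' = 5.3448: 68 − 3.9·5.3448 = 47.1553.
Δq = 7.8971 − 5.3448 = 2.5523; wedge = 47.1553 − 29.8 = 17.3553.
The triangle = ½ × 2.5523 × 17.3553 = $22.15 thousand.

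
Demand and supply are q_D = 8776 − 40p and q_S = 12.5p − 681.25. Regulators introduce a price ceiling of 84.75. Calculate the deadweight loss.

In inverse form: demand p = 219.4 − 0.025q, supply p = 54.5 + 0.08q.
Competitive equilibrium: 219.4 − 0.025q = 54.5 + 0.08q → q* = 1570.47619, p* = 180.1381.
At the ceiling p = 84.75, quantity supplied = (84.75 − 54.5)/0.08 = 378.125.
Willingness to pay at q' = 378.125: 219.4 − 0.025·378.125 = 209.94688.
Δq = 1570.47619 − 378.125 = 1192.35119; wedge = 209.94688 − 84.75 = 125.19688.
The triangle = ½ × 1192.35119 × 125.19688 = 74639.32.

74639.32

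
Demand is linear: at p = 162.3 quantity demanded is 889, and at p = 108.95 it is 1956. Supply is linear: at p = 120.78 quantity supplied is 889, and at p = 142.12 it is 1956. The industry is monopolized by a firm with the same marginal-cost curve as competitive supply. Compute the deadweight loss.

Demand slope = (108.95 − 162.3)/(1956 − 889) = −0.05, so p = 206.75 − 0.05q.
Supply slope = (142.12 − 120.78)/(1956 − 889) = 0.02, so p = 103 + 0.02q.
Competitive equilibrium: 206.75 − 0.05q = 103 + 0.02q → q* = 1482.14286, p* = 132.64286.
Marginal revenue: MR = 206.75 − 0.1q. Set MR = MC: 206.75 − 0.1q = 103 + 0.02q → q_m = 864.58333.
Price p_m = 206.75 − 0.05·864.58333 = 163.52083; MC(q_m) = 103 + 0.02·864.58333 = 120.29167.
Competitive q* = 1482.14286, so Δq = 617.55953; wedge = 163.52083 − 120.29167 = 43.22916.
DWL = ½ × 617.55953 × 43.22916 = 13348.29.

13348.29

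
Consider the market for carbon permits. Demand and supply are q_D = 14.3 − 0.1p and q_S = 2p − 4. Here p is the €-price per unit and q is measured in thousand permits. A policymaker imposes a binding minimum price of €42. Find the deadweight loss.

In inverse form: demand p = 143 − 10q, supply p = 2 + 0.5q.
Competitive equilibrium: 143 − 10q = 2 + 0.5q → q* = 13.4286, p* = 8.7143.
At the floor p = 42, quantity demanded = (143 − 42)/10 = 10.1.
Sellers' marginal cost at q' = 10.1: 2 + 0.5·10.1 = 7.05.
Δq = 13.4286 − 10.1 = 3.3286; wedge = 42 − 7.05 = 34.95.
The triangle = ½ × 3.3286 × 34.95 = €58.17 thousand.

€58.17 thousand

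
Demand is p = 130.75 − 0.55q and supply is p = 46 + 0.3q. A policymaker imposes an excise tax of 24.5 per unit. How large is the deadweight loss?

Competitive equilibrium: 130.75 − 0.55q = 46 + 0.3q → q* = 99.7059, p* = 75.9118.
With the tax, the buyer price exceeds the seller price by 24.5: (130.75 − 0.55q) − (46 + 0.3q) = 24.5 → q' = 70.8824.
Δq = 99.7059 − 70.8824 = 28.8235; the wedge equals the tax, 24.5.
Deadweight loss = ½ × 28.8235 × 24.5 = 353.09.

353.09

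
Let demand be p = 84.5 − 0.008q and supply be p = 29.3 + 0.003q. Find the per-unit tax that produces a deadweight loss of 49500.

33

Competitive equilibrium: 84.5 − 0.008q = 29.3 + 0.003q → q* = 5018.1818, p* = 44.3545.
A tax t gives Δq = t/0.011 and wedge t, so DWL = t²/0.022.
t²/0.022 = 49500 → t² = 1089 → t = 33.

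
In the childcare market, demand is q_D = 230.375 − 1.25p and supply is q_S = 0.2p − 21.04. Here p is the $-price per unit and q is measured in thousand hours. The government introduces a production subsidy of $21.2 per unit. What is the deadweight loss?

In inverse form: demand p = 184.3 − 0.8q, supply p = 105.2 + 5q.
Competitive equilibrium: 184.3 − 0.8q = 105.2 + 5q → q* = 13.63793, p* = 173.38966.
The subsidy lowers effective supply by 21.2: p = 84 + 5q.
New quantity: 184.3 − 0.8q = 84 + 5q → q' = 17.2931.
Overproduction Δq = 17.2931 − 13.63793 = 3.65517; wedge = subsidy = 21.2.
Welfare loss = ½ × 3.65517 × 21.2 = $38.74 thousand.

$38.74 thousand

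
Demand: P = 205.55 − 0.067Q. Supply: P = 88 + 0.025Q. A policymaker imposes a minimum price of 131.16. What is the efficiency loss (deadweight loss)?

Competitive equilibrium: 205.55 − 0.067Q = 88 + 0.025Q → Q* = 1277.71739, P* = 119.94293.
At the floor P = 131.16, quantity demanded = (205.55 − 131.16)/0.067 = 1110.29851.
Sellers' marginal cost at Q' = 1110.29851: 88 + 0.025·1110.29851 = 115.75746.
ΔQ = 1277.71739 − 1110.29851 = 167.41888; wedge = 131.16 − 115.75746 = 15.40254.
Deadweight loss = ½ × 167.41888 × 15.40254 = 1289.34.

1289.34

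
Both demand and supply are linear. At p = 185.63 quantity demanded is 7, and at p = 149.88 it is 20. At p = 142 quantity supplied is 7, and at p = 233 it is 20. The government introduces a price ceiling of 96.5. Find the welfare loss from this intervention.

Demand slope = (149.88 − 185.63)/(20 − 7) = −2.75, so p = 204.88 − 2.75q.
Supply slope = (233 − 142)/(20 − 7) = 7, so p = 93 + 7q.
Competitive equilibrium: 204.88 − 2.75q = 93 + 7q → q* = 11.4749, p* = 173.3241.
At the ceiling p = 96.5, quantity supplied = (96.5 − 93)/7 = 0.5.
Willingness to pay at q' = 0.5: 204.88 − 2.75·0.5 = 203.505.
Δq = 11.4749 − 0.5 = 10.9749; wedge = 203.505 − 96.5 = 107.005.
Deadweight loss = ½ × 10.9749 × 107.005 = 587.18.

587.18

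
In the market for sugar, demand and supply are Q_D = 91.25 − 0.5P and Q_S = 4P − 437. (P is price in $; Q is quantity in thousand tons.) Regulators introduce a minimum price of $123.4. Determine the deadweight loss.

In inverse form: demand P = 182.5 − 2Q, supply P = 109.25 + 0.25Q.
Competitive equilibrium: 182.5 − 2Q = 109.25 + 0.25Q → Q* = 32.5556, P* = 117.3889.
At the floor P = 123.4, quantity demanded = (182.5 − 123.4)/2 = 29.55.
Sellers' marginal cost at Q' = 29.55: 109.25 + 0.25·29.55 = 116.6375.
ΔQ = 32.5556 − 29.55 = 3.0056; wedge = 123.4 − 116.6375 = 6.7625.
The triangle = ½ × 3.0056 × 6.7625 = $10.16 thousand.

$10.16 thousand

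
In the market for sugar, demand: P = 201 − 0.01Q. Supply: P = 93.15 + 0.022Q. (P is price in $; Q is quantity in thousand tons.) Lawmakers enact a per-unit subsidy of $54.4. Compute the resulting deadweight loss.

Competitive equilibrium: 201 − 0.01Q = 93.15 + 0.022Q → Q* = 3370.3125, P* = 167.2969.
The subsidy lowers effective supply by 54.4: P = 38.75 + 0.022Q.
New quantity: 201 − 0.01Q = 38.75 + 0.022Q → Q' = 5070.3125.
Overproduction ΔQ = 5070.3125 − 3370.3125 = 1700; wedge = subsidy = 54.4.
Deadweight loss = ½ × 1700 × 54.4 = $46240 thousand.

$46240 thousand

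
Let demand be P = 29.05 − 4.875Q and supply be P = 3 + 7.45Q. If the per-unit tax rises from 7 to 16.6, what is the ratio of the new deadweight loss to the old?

5.624

Competitive equilibrium: 29.05 − 4.875Q = 3 + 7.45Q → Q* = 2.1136, P* = 18.7462.
For a per-unit tax t: ΔQ = t/12.325, so DWL = ½·t·(t/12.325) = t²/24.65.
At t = 7: DWL = 1.988. At t = 16.6: DWL = 11.179.
Ratio = (16.6/7)² = 5.624.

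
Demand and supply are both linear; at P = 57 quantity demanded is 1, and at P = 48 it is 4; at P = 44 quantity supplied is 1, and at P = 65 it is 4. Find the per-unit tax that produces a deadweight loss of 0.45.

3

Demand slope = (48 − 57)/(4 − 1) = −3, so P = 60 − 3Q.
Supply slope = (65 − 44)/(4 − 1) = 7, so P = 37 + 7Q.
Competitive equilibrium: 60 − 3Q = 37 + 7Q → Q* = 2.3, P* = 53.1.
A tax t gives ΔQ = t/10 and wedge t, so DWL = t²/20.
t²/20 = 0.45 → t² = 9 → t = 3.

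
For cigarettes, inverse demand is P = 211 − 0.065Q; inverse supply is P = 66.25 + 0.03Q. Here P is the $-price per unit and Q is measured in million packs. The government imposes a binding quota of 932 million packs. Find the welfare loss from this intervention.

$16629.28 million

Competitive equilibrium: 211 − 0.065Q = 66.25 + 0.03Q → Q* = 1523.6842, P* = 111.9605.
At Q = 932: demand price = 211 − 0.065·932 = 150.42; supply price = 66.25 + 0.03·932 = 94.21.
ΔQ = 1523.6842 − 932 = 591.6842; wedge = 150.42 − 94.21 = 56.21.
Welfare loss = ½ × 591.6842 × 56.21 = $16629.28 million.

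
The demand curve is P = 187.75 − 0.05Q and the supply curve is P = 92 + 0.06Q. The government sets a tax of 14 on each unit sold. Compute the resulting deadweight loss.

890.91

Competitive equilibrium: 187.75 − 0.05Q = 92 + 0.06Q → Q* = 870.4545, P* = 144.2273.
With the tax, the buyer price exceeds the seller price by 14: (187.75 − 0.05Q) − (92 + 0.06Q) = 14 → Q' = 743.1818.
ΔQ = 870.4545 − 743.1818 = 127.2727; the wedge equals the tax, 14.
DWL = ½ × 127.2727 × 14 = 890.91.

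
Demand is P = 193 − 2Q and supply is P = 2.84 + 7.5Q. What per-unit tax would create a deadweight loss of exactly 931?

Competitive equilibrium: 193 − 2Q = 2.84 + 7.5Q → Q* = 20.0168, P* = 152.9663.
A tax t gives ΔQ = t/9.5 and wedge t, so DWL = t²/19.
t²/19 = 931 → t² = 17689 → t = 133.

133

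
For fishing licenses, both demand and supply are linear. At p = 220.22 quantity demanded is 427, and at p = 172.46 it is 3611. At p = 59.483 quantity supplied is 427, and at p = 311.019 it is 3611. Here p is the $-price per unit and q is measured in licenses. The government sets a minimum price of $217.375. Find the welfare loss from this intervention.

Demand slope = (172.46 − 220.22)/(3611 − 427) = −0.015, so p = 226.625 − 0.015q.
Supply slope = (311.019 − 59.483)/(3611 − 427) = 0.079, so p = 25.75 + 0.079q.
Competitive equilibrium: 226.625 − 0.015q = 25.75 + 0.079q → q* = 2136.96809, p* = 194.57048.
At the floor p = 217.375, quantity demanded = (226.625 − 217.375)/0.015 = 616.66667.
Sellers' marginal cost at q' = 616.66667: 25.75 + 0.079·616.66667 = 74.46667.
Δq = 2136.96809 − 616.66667 = 1520.30142; wedge = 217.375 − 74.46667 = 142.90833.
Deadweight loss = ½ × 1520.30142 × 142.90833 = $108631.87.

$108631.87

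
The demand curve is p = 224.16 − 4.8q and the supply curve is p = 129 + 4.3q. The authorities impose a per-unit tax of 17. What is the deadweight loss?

15.88

Competitive equilibrium: 224.16 − 4.8q = 129 + 4.3q → q* = 10.4571, p* = 173.9657.
With the tax, the buyer price exceeds the seller price by 17: (224.16 − 4.8q) − (129 + 4.3q) = 17 → q' = 8.589.
Δq = 10.4571 − 8.589 = 1.8681; the wedge equals the tax, 17.
Welfare loss = ½ × 1.8681 × 17 = 15.88.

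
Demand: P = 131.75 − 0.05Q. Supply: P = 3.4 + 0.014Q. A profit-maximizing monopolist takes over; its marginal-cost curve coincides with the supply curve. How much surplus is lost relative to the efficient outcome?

Competitive equilibrium: 131.75 − 0.05Q = 3.4 + 0.014Q → Q* = 2005.46875, P* = 31.47656.
Marginal revenue: MR = 131.75 − 0.1Q. Set MR = MC: 131.75 − 0.1Q = 3.4 + 0.014Q → Q_m = 1125.87719.
Price P_m = 131.75 − 0.05·1125.87719 = 75.45614; MC(Q_m) = 3.4 + 0.014·1125.87719 = 19.16228.
Competitive Q* = 2005.46875, so ΔQ = 879.59156; wedge = 75.45614 − 19.16228 = 56.29386.
Deadweight loss = ½ × 879.59156 × 56.29386 = 24757.80.

24757.80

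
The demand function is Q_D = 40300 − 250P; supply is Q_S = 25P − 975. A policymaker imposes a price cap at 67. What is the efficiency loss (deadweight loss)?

In inverse form: demand P = 161.2 − 0.004Q, supply P = 39 + 0.04Q.
Competitive equilibrium: 161.2 − 0.004Q = 39 + 0.04Q → Q* = 2777.2727, P* = 150.0909.
At the ceiling P = 67, quantity supplied = (67 − 39)/0.04 = 700.
Willingness to pay at Q' = 700: 161.2 − 0.004·700 = 158.4.
ΔQ = 2777.2727 − 700 = 2077.2727; wedge = 158.4 − 67 = 91.4.
DWL = ½ × 2077.2727 × 91.4 = 94931.36.

94931.36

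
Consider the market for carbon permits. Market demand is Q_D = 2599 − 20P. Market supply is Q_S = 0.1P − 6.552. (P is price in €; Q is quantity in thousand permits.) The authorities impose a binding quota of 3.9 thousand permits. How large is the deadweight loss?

€31.68 thousand

In inverse form: demand P = 129.95 − 0.05Q, supply P = 65.52 + 10Q.
Competitive equilibrium: 129.95 − 0.05Q = 65.52 + 10Q → Q* = 6.4109, P* = 129.6295.
At Q = 3.9: demand price = 129.95 − 0.05·3.9 = 129.755; supply price = 65.52 + 10·3.9 = 104.52.
ΔQ = 6.4109 − 3.9 = 2.5109; wedge = 129.755 − 104.52 = 25.235.
Deadweight loss = ½ × 2.5109 × 25.235 = €31.68 thousand.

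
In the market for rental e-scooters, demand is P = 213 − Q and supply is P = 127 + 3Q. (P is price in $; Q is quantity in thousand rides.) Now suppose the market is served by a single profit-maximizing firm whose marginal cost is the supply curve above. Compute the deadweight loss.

$36.98 thousand

Competitive equilibrium: 213 − Q = 127 + 3Q → Q* = 21.5, P* = 191.5.
Marginal revenue: MR = 213 − 2Q. Set MR = MC: 213 − 2Q = 127 + 3Q → Q_m = 17.2.
Price P_m = 213 − 1·17.2 = 195.8; MC(Q_m) = 127 + 3·17.2 = 178.6.
Competitive Q* = 21.5, so ΔQ = 4.3; wedge = 195.8 − 178.6 = 17.2.
Deadweight loss = ½ × 4.3 × 17.2 = $36.98 thousand.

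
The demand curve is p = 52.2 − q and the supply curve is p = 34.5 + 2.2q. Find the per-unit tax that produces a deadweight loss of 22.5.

12

Competitive equilibrium: 52.2 − q = 34.5 + 2.2q → q* = 5.5313, p* = 46.6688.
A tax t gives Δq = t/3.2 and wedge t, so DWL = t²/6.4.
t²/6.4 = 22.5 → t² = 144 → t = 12.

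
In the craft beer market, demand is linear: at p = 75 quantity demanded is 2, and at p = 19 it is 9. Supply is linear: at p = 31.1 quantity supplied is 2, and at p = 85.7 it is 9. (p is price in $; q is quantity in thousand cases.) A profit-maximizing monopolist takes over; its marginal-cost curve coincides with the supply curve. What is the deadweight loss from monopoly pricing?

Demand slope = (19 − 75)/(9 − 2) = −8, so p = 91 − 8q.
Supply slope = (85.7 − 31.1)/(9 − 2) = 7.8, so p = 15.5 + 7.8q.
Competitive equilibrium: 91 − 8q = 15.5 + 7.8q → q* = 4.7785, p* = 52.7722.
Marginal revenue: MR = 91 − 16q. Set MR = MC: 91 − 16q = 15.5 + 7.8q → q_m = 3.1723.
Price p_m = 91 − 8·3.1723 = 65.6216; MC(q_m) = 15.5 + 7.8·3.1723 = 40.2439.
Competitive q* = 4.7785, so Δq = 1.6062; wedge = 65.6216 − 40.2439 = 25.3777.
Deadweight loss = ½ × 1.6062 × 25.3777 = $20.38 thousand.

$20.38 thousand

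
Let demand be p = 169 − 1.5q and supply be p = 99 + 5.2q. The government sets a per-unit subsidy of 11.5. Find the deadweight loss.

Competitive equilibrium: 169 − 1.5q = 99 + 5.2q → q* = 10.4478, p* = 153.3284.
The subsidy lowers effective supply by 11.5: p = 87.5 + 5.2q.
New quantity: 169 − 1.5q = 87.5 + 5.2q → q' = 12.1642.
Overproduction Δq = 12.1642 − 10.4478 = 1.7164; wedge = subsidy = 11.5.
DWL = ½ × 1.7164 × 11.5 = 9.87.

9.87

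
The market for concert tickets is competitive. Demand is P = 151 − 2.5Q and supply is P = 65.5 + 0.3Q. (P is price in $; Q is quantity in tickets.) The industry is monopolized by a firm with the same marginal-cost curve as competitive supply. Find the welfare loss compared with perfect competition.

Competitive equilibrium: 151 − 2.5Q = 65.5 + 0.3Q → Q* = 30.5357, P* = 74.6607.
Marginal revenue: MR = 151 − 5Q. Set MR = MC: 151 − 5Q = 65.5 + 0.3Q → Q_m = 16.1321.
Price P_m = 151 − 2.5·16.1321 = 110.6698; MC(Q_m) = 65.5 + 0.3·16.1321 = 70.3396.
Competitive Q* = 30.5357, so ΔQ = 14.4036; wedge = 110.6698 − 70.3396 = 40.3302.
DWL = ½ × 14.4036 × 40.3302 = $290.45.

$290.45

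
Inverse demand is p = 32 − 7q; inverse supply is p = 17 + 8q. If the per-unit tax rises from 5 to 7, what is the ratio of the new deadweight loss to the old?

1.96

Competitive equilibrium: 32 − 7q = 17 + 8q → q* = 1, p* = 25.
For a per-unit tax t: Δq = t/15, so DWL = ½·t·(t/15) = t²/30.
At t = 5: DWL = 0.833. At t = 7: DWL = 1.633.
Ratio = (7/5)² = 1.96.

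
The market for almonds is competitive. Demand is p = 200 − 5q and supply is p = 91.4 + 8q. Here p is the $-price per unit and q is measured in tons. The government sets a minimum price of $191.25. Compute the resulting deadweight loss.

$283.47

Competitive equilibrium: 200 − 5q = 91.4 + 8q → q* = 8.3538, p* = 158.2308.
At the floor p = 191.25, quantity demanded = (200 − 191.25)/5 = 1.75.
Sellers' marginal cost at q' = 1.75: 91.4 + 8·1.75 = 105.4.
Δq = 8.3538 − 1.75 = 6.6038; wedge = 191.25 − 105.4 = 85.85.
DWL = ½ × 6.6038 × 85.85 = $283.47.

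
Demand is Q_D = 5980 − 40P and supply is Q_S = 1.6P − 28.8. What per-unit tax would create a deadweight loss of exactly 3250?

65

In inverse form: demand P = 149.5 − 0.025Q, supply P = 18 + 0.625Q.
Competitive equilibrium: 149.5 − 0.025Q = 18 + 0.625Q → Q* = 202.3077, P* = 144.4423.
A tax t gives ΔQ = t/0.65 and wedge t, so DWL = t²/1.3.
t²/1.3 = 3250 → t² = 4225 → t = 65.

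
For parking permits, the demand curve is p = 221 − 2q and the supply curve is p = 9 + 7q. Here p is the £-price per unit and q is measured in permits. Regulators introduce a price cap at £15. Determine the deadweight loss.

£2318.48

Competitive equilibrium: 221 − 2q = 9 + 7q → q* = 23.55556, p* = 173.88889.
At the ceiling p = 15, quantity supplied = (15 − 9)/7 = 0.85714.
Willingness to pay at q' = 0.85714: 221 − 2·0.85714 = 219.28572.
Δq = 23.55556 − 0.85714 = 22.69842; wedge = 219.28572 − 15 = 204.28572.
Welfare loss = ½ × 22.69842 × 204.28572 = £2318.48.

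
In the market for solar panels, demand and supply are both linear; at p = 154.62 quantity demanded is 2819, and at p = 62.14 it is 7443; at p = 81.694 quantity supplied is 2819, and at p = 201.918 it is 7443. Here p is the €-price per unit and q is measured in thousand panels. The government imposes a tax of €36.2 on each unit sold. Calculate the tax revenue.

Demand slope = (62.14 − 154.62)/(7443 − 2819) = −0.02, so p = 211 − 0.02q.
Supply slope = (201.918 − 81.694)/(7443 − 2819) = 0.026, so p = 8.4 + 0.026q.
Competitive equilibrium: 211 − 0.02q = 8.4 + 0.026q → q* = 4404.3478, p* = 122.913.
With the tax, the buyer price exceeds the seller price by 36.2: (211 − 0.02q) − (8.4 + 0.026q) = 36.2 → q' = 3617.3913.
Tax revenue = 36.2 × 3617.3913 = €130949.57 thousand.

€130949.57 thousand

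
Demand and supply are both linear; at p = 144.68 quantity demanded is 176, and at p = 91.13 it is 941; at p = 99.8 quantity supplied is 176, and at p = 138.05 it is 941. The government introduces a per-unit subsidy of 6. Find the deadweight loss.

150

Demand slope = (91.13 − 144.68)/(941 − 176) = −0.07, so p = 157 − 0.07q.
Supply slope = (138.05 − 99.8)/(941 − 176) = 0.05, so p = 91 + 0.05q.
Competitive equilibrium: 157 − 0.07q = 91 + 0.05q → q* = 550, p* = 118.5.
The subsidy lowers effective supply by 6: p = 85 + 0.05q.
New quantity: 157 − 0.07q = 85 + 0.05q → q' = 600.
Overproduction Δq = 600 − 550 = 50; wedge = subsidy = 6.
Deadweight loss = ½ × 50 × 6 = 150.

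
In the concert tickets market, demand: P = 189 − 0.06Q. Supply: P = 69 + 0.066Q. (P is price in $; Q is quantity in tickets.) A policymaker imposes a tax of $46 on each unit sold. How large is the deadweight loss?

$8396.83

Competitive equilibrium: 189 − 0.06Q = 69 + 0.066Q → Q* = 952.381, P* = 131.8571.
With the tax, the buyer price exceeds the seller price by 46: (189 − 0.06Q) − (69 + 0.066Q) = 46 → Q' = 587.3016.
ΔQ = 952.381 − 587.3016 = 365.0794; the wedge equals the tax, 46.
The triangle = ½ × 365.0794 × 46 = $8396.83.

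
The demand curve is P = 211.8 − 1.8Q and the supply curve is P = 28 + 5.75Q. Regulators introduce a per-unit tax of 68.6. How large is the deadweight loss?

311.65

Competitive equilibrium: 211.8 − 1.8Q = 28 + 5.75Q → Q* = 24.3444, P* = 167.9801.
With the tax, the buyer price exceeds the seller price by 68.6: (211.8 − 1.8Q) − (28 + 5.75Q) = 68.6 → Q' = 15.2583.
ΔQ = 24.3444 − 15.2583 = 9.0861; the wedge equals the tax, 68.6.
Welfare loss = ½ × 9.0861 × 68.6 = 311.65.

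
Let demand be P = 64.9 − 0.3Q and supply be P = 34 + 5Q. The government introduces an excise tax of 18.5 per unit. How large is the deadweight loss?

Competitive equilibrium: 64.9 − 0.3Q = 34 + 5Q → Q* = 5.8302, P* = 63.1509.
With the tax, the buyer price exceeds the seller price by 18.5: (64.9 − 0.3Q) − (34 + 5Q) = 18.5 → Q' = 2.3396.
ΔQ = 5.8302 − 2.3396 = 3.4906; the wedge equals the tax, 18.5.
The triangle = ½ × 3.4906 × 18.5 = 32.29.

32.29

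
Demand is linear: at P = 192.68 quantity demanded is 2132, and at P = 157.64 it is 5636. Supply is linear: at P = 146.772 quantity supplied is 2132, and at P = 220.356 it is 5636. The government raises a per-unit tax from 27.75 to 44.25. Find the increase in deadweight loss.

19161.29

Demand slope = (157.64 − 192.68)/(5636 − 2132) = −0.01, so P = 214 − 0.01Q.
Supply slope = (220.356 − 146.772)/(5636 − 2132) = 0.021, so P = 102 + 0.021Q.
Competitive equilibrium: 214 − 0.01Q = 102 + 0.021Q → Q* = 3612.9032, P* = 177.871.
For a per-unit tax t: ΔQ = t/0.031, so DWL = ½·t·(t/0.031) = t²/0.062.
At t = 27.75: DWL = 12420.363. At t = 44.25: DWL = 31581.653.
Increase = 31581.653 − 12420.363 = 19161.29.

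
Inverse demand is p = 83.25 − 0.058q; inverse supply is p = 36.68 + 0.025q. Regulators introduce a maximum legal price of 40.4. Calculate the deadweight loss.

Competitive equilibrium: 83.25 − 0.058q = 36.68 + 0.025q → q* = 561.0843, p* = 50.7071.
At the ceiling p = 40.4, quantity supplied = (40.4 − 36.68)/0.025 = 148.8.
Willingness to pay at q' = 148.8: 83.25 − 0.058·148.8 = 74.6196.
Δq = 561.0843 − 148.8 = 412.2843; wedge = 74.6196 − 40.4 = 34.2196.
Welfare loss = ½ × 412.2843 × 34.2196 = 7054.10.

7054.10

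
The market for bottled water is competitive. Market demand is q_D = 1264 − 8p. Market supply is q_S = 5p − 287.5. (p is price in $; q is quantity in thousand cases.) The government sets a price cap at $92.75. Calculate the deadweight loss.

$2873.63 thousand

In inverse form: demand p = 158 − 0.125q, supply p = 57.5 + 0.2q.
Competitive equilibrium: 158 − 0.125q = 57.5 + 0.2q → q* = 309.23077, p* = 119.34615.
At the ceiling p = 92.75, quantity supplied = (92.75 − 57.5)/0.2 = 176.25.
Willingness to pay at q' = 176.25: 158 − 0.125·176.25 = 135.96875.
Δq = 309.23077 − 176.25 = 132.98077; wedge = 135.96875 − 92.75 = 43.21875.
Deadweight loss = ½ × 132.98077 × 43.21875 = $2873.63 thousand.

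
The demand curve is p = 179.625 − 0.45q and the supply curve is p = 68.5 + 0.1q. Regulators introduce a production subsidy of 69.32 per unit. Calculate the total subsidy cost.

22742.63

Competitive equilibrium: 179.625 − 0.45q = 68.5 + 0.1q → q* = 202.0455, p* = 88.7045.
The subsidy lowers effective supply by 69.32: p = 0.1q − 0.82.
New quantity: 179.625 − 0.45q = 0.1q − 0.82 → q' = 328.0818.
Total subsidy cost = 69.32 × 328.0818 = 22742.63.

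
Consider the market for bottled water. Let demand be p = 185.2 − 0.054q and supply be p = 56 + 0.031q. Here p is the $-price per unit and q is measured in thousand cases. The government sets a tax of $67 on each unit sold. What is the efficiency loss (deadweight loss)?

Competitive equilibrium: 185.2 − 0.054q = 56 + 0.031q → q* = 1520, p* = 103.12.
With the tax, the buyer price exceeds the seller price by 67: (185.2 − 0.054q) − (56 + 0.031q) = 67 → q' = 731.7647.
Δq = 1520 − 731.7647 = 788.2353; the wedge equals the tax, 67.
The triangle = ½ × 788.2353 × 67 = $26405.88 thousand.

$26405.88 thousand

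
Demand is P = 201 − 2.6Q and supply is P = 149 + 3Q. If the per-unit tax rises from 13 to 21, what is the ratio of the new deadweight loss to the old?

2.609

Competitive equilibrium: 201 − 2.6Q = 149 + 3Q → Q* = 9.2857, P* = 176.8571.
For a per-unit tax t: ΔQ = t/5.6, so DWL = ½·t·(t/5.6) = t²/11.2.
At t = 13: DWL = 15.089. At t = 21: DWL = 39.375.
Ratio = (21/13)² = 2.609.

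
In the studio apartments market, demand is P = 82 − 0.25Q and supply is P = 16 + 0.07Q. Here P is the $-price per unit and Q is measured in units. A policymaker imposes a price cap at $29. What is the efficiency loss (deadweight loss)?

Competitive equilibrium: 82 − 0.25Q = 16 + 0.07Q → Q* = 206.25, P* = 30.4375.
At the ceiling P = 29, quantity supplied = (29 − 16)/0.07 = 185.7143.
Willingness to pay at Q' = 185.7143: 82 − 0.25·185.7143 = 35.5714.
ΔQ = 206.25 − 185.7143 = 20.5357; wedge = 35.5714 − 29 = 6.5714.
Welfare loss = ½ × 20.5357 × 6.5714 = $67.47.

$67.47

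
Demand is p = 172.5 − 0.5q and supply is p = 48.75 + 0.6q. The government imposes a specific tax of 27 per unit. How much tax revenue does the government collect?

2374.77

Competitive equilibrium: 172.5 − 0.5q = 48.75 + 0.6q → q* = 112.5, p* = 116.25.
With the tax, the buyer price exceeds the seller price by 27: (172.5 − 0.5q) − (48.75 + 0.6q) = 27 → q' = 87.9545.
Tax revenue = 27 × 87.9545 = 2374.77.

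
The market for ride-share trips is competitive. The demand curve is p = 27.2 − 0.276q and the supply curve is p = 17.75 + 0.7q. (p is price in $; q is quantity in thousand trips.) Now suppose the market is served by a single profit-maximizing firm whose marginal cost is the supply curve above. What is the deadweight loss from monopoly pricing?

$2.22 thousand

Competitive equilibrium: 27.2 − 0.276q = 17.75 + 0.7q → q* = 9.6824, p* = 24.5277.
Marginal revenue: MR = 27.2 − 0.552q. Set MR = MC: 27.2 − 0.552q = 17.75 + 0.7q → q_m = 7.5479.
Price p_m = 27.2 − 0.276·7.5479 = 25.1168; MC(q_m) = 17.75 + 0.7·7.5479 = 23.0335.
Competitive q* = 9.6824, so Δq = 2.1345; wedge = 25.1168 − 23.0335 = 2.0833.
The triangle = ½ × 2.1345 × 2.0833 = $2.22 thousand.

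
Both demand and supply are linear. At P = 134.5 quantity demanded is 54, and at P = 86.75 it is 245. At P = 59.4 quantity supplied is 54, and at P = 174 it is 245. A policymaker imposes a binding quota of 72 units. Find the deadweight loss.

Demand slope = (86.75 − 134.5)/(245 − 54) = −0.25, so P = 148 − 0.25Q.
Supply slope = (174 − 59.4)/(245 − 54) = 0.6, so P = 27 + 0.6Q.
Competitive equilibrium: 148 − 0.25Q = 27 + 0.6Q → Q* = 142.3529, P* = 112.4118.
At Q = 72: demand price = 148 − 0.25·72 = 130; supply price = 27 + 0.6·72 = 70.2.
ΔQ = 142.3529 − 72 = 70.3529; wedge = 130 − 70.2 = 59.8.
The triangle = ½ × 70.3529 × 59.8 = 2103.55.

2103.55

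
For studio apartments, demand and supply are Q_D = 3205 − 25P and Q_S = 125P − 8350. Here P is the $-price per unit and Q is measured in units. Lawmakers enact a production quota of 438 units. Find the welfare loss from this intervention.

In inverse form: demand P = 128.2 − 0.04Q, supply P = 66.8 + 0.008Q.
Competitive equilibrium: 128.2 − 0.04Q = 66.8 + 0.008Q → Q* = 1279.1667, P* = 77.0333.
At Q = 438: demand price = 128.2 − 0.04·438 = 110.68; supply price = 66.8 + 0.008·438 = 70.304.
ΔQ = 1279.1667 − 438 = 841.1667; wedge = 110.68 − 70.304 = 40.376.
Welfare loss = ½ × 841.1667 × 40.376 = $16981.47.

$16981.47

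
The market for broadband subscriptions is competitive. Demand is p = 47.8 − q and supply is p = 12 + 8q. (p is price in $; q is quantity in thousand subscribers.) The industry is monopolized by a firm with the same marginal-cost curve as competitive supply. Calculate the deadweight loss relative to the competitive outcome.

$0.71 thousand

Competitive equilibrium: 47.8 − q = 12 + 8q → q* = 3.9778, p* = 43.8222.
Marginal revenue: MR = 47.8 − 2q. Set MR = MC: 47.8 − 2q = 12 + 8q → q_m = 3.58.
Price p_m = 47.8 − 1·3.58 = 44.22; MC(q_m) = 12 + 8·3.58 = 40.64.
Competitive q* = 3.9778, so Δq = 0.3978; wedge = 44.22 − 40.64 = 3.58.
DWL = ½ × 0.3978 × 3.58 = $0.71 thousand.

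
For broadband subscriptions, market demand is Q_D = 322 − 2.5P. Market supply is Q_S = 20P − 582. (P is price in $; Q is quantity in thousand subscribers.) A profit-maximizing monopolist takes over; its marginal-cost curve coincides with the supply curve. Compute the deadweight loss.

In inverse form: demand P = 128.8 − 0.4Q, supply P = 29.1 + 0.05Q.
Competitive equilibrium: 128.8 − 0.4Q = 29.1 + 0.05Q → Q* = 221.5556, P* = 40.1778.
Marginal revenue: MR = 128.8 − 0.8Q. Set MR = MC: 128.8 − 0.8Q = 29.1 + 0.05Q → Q_m = 117.2941.
Price P_m = 128.8 − 0.4·117.2941 = 81.8824; MC(Q_m) = 29.1 + 0.05·117.2941 = 34.9647.
Competitive Q* = 221.5556, so ΔQ = 104.2615; wedge = 81.8824 − 34.9647 = 46.9177.
Deadweight loss = ½ × 104.2615 × 46.9177 = $2445.85 thousand.

$2445.85 thousand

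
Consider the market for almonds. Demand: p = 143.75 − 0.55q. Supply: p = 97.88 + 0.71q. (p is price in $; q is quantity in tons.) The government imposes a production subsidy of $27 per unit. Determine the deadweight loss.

Competitive equilibrium: 143.75 − 0.55q = 97.88 + 0.71q → q* = 36.40476, p* = 123.72738.
The subsidy lowers effective supply by 27: p = 70.88 + 0.71q.
New quantity: 143.75 − 0.55q = 70.88 + 0.71q → q' = 57.83333.
Overproduction Δq = 57.83333 − 36.40476 = 21.42857; wedge = subsidy = 27.
Deadweight loss = ½ × 21.42857 × 27 = $289.29.

$289.29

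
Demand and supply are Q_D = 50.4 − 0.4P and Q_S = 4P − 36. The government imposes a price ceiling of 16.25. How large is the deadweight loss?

In inverse form: demand P = 126 − 2.5Q, supply P = 9 + 0.25Q.
Competitive equilibrium: 126 − 2.5Q = 9 + 0.25Q → Q* = 42.5455, P* = 19.6364.
At the ceiling P = 16.25, quantity supplied = (16.25 − 9)/0.25 = 29.
Willingness to pay at Q' = 29: 126 − 2.5·29 = 53.5.
ΔQ = 42.5455 − 29 = 13.5455; wedge = 53.5 − 16.25 = 37.25.
DWL = ½ × 13.5455 × 37.25 = 252.28.

252.28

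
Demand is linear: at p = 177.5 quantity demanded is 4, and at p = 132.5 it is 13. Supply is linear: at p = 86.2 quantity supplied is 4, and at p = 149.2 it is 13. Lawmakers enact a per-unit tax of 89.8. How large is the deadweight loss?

Demand slope = (132.5 − 177.5)/(13 − 4) = −5, so p = 197.5 − 5q.
Supply slope = (149.2 − 86.2)/(13 − 4) = 7, so p = 58.2 + 7q.
Competitive equilibrium: 197.5 − 5q = 58.2 + 7q → q* = 11.6083, p* = 139.4583.
With the tax, the buyer price exceeds the seller price by 89.8: (197.5 − 5q) − (58.2 + 7q) = 89.8 → q' = 4.125.
Δq = 11.6083 − 4.125 = 7.4833; the wedge equals the tax, 89.8.
The triangle = ½ × 7.4833 × 89.8 = 336.

336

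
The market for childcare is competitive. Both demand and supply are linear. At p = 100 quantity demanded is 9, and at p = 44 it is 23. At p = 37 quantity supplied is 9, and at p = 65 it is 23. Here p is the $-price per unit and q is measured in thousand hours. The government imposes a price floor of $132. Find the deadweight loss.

$1026.75 thousand

Demand slope = (44 − 100)/(23 − 9) = −4, so p = 136 − 4q.
Supply slope = (65 − 37)/(23 − 9) = 2, so p = 19 + 2q.
Competitive equilibrium: 136 − 4q = 19 + 2q → q* = 19.5, p* = 58.
At the floor p = 132, quantity demanded = (136 − 132)/4 = 1.
Sellers' marginal cost at q' = 1: 19 + 2·1 = 21.
Δq = 19.5 − 1 = 18.5; wedge = 132 − 21 = 111.
Welfare loss = ½ × 18.5 × 111 = $1026.75 thousand.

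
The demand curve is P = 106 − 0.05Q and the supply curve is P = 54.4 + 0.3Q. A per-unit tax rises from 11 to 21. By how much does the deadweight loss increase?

457.14

Competitive equilibrium: 106 − 0.05Q = 54.4 + 0.3Q → Q* = 147.4286, P* = 98.6286.
For a per-unit tax t: ΔQ = t/0.35, so DWL = ½·t·(t/0.35) = t²/0.7.
At t = 11: DWL = 172.857. At t = 21: DWL = 630.
Increase = 630 − 172.857 = 457.14.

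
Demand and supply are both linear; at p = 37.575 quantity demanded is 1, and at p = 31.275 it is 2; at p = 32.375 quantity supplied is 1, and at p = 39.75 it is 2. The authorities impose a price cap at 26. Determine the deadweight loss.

10.59

Demand slope = (31.275 − 37.575)/(2 − 1) = −6.3, so p = 43.875 − 6.3q.
Supply slope = (39.75 − 32.375)/(2 − 1) = 7.375, so p = 25 + 7.375q.
Competitive equilibrium: 43.875 − 6.3q = 25 + 7.375q → q* = 1.3803, p* = 35.1794.
At the ceiling p = 26, quantity supplied = (26 − 25)/7.375 = 0.1356.
Willingness to pay at q' = 0.1356: 43.875 − 6.3·0.1356 = 43.0207.
Δq = 1.3803 − 0.1356 = 1.2447; wedge = 43.0207 − 26 = 17.0207.
The triangle = ½ × 1.2447 × 17.0207 = 10.59.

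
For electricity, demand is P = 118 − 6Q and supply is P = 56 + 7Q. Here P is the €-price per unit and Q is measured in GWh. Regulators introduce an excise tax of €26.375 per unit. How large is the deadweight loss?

€26.76

Competitive equilibrium: 118 − 6Q = 56 + 7Q → Q* = 4.76923, P* = 89.38462.
With the tax, the buyer price exceeds the seller price by 26.375: (118 − 6Q) − (56 + 7Q) = 26.375 → Q' = 2.74038.
ΔQ = 4.76923 − 2.74038 = 2.02885; the wedge equals the tax, 26.375.
The triangle = ½ × 2.02885 × 26.375 = €26.76.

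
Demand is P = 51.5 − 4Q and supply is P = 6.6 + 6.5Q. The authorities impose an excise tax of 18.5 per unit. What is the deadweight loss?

Competitive equilibrium: 51.5 − 4Q = 6.6 + 6.5Q → Q* = 4.2762, P* = 34.3952.
With the tax, the buyer price exceeds the seller price by 18.5: (51.5 − 4Q) − (6.6 + 6.5Q) = 18.5 → Q' = 2.5143.
ΔQ = 4.2762 − 2.5143 = 1.7619; the wedge equals the tax, 18.5.
Deadweight loss = ½ × 1.7619 × 18.5 = 16.30.

16.30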